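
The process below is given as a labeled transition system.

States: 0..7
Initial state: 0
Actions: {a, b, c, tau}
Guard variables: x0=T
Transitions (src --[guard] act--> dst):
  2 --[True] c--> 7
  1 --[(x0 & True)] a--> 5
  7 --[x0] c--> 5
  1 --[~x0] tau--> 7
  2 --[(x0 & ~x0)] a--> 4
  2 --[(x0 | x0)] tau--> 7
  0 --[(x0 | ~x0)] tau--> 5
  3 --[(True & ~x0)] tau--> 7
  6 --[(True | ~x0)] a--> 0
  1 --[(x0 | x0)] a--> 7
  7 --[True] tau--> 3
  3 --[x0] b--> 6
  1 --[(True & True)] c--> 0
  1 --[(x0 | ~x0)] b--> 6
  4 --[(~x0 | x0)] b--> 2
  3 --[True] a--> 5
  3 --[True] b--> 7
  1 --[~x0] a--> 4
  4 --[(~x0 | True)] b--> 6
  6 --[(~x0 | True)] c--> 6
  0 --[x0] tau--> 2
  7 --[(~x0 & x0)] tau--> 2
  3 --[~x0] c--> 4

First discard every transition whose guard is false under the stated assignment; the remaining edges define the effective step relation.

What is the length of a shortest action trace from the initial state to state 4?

BFS to 4:
  L0 = {0}
  L1 = {2,5}
  L2 = {7}
  L3 = {3}
  L4 = {6}
4 never appears.

Answer: UNREACHABLE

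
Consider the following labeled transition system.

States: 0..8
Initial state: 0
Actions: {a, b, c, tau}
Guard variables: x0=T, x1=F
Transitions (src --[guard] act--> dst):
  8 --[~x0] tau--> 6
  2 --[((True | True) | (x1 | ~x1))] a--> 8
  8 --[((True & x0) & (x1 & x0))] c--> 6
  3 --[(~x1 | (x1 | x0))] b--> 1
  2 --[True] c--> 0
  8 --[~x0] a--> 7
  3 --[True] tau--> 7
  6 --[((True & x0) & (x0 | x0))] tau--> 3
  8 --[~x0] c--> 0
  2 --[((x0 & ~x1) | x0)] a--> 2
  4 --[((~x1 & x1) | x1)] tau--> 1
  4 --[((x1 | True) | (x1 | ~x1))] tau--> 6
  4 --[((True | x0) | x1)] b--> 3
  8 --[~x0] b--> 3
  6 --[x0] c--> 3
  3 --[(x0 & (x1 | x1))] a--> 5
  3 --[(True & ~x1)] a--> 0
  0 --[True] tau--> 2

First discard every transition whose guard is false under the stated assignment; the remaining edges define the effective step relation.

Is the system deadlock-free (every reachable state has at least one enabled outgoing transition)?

Reach set: {0,2,8}
  0: tau→2  [1 exit(s)]
  2: a→2  a→8  c→0  [3 exit(s)]
  8: ∅  [deadlock]
witness 8: tau·a

Answer: DEADLOCK at state 8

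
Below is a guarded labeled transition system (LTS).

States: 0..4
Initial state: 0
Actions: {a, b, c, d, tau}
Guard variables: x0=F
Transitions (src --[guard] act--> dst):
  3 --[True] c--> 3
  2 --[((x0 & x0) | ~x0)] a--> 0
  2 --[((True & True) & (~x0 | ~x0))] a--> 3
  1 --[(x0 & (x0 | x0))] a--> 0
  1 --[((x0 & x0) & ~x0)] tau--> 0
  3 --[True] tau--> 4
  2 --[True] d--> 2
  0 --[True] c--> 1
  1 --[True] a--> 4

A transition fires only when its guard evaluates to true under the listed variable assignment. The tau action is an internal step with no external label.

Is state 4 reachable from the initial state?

Guard filter leaves 7 enabled edge(s).
depth 0: {0}
depth 1: {1}  now seen {0,1}
depth 2: {4}  now seen {0,1,4}
R = {0,1,4}
Path to 4: c·a

Answer: REACHABLE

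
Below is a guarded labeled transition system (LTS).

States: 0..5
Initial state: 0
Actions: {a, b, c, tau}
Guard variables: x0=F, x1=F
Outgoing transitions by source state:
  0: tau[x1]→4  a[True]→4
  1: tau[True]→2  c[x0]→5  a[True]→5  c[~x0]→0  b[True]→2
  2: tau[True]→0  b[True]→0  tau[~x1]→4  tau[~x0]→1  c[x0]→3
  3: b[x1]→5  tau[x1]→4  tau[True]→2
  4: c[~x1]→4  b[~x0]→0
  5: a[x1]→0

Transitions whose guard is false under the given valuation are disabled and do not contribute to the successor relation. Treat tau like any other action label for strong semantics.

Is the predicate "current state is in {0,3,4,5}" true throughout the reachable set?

Safe = {0,3,4,5}
Reachable = {0,4}
  0: ✓
  4: ✓

Answer: INVARIANT HOLDS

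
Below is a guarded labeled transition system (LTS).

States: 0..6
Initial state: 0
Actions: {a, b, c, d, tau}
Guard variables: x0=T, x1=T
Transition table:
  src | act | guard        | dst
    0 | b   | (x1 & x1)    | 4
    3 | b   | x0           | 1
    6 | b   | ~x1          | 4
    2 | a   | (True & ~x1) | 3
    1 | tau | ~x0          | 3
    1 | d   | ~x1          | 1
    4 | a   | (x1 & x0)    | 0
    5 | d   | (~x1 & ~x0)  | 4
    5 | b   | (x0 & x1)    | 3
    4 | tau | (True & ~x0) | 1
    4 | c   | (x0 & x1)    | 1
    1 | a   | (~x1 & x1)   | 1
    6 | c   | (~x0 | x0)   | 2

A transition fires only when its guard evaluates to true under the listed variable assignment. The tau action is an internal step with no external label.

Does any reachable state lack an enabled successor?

Reachable = {0,1,4}
  0: b→4  [1 exit(s)]
  1: ∅  [deadlock]
  4: a→0  c→1  [2 exit(s)]
Path to 1: b·c

Answer: DEADLOCK at state 1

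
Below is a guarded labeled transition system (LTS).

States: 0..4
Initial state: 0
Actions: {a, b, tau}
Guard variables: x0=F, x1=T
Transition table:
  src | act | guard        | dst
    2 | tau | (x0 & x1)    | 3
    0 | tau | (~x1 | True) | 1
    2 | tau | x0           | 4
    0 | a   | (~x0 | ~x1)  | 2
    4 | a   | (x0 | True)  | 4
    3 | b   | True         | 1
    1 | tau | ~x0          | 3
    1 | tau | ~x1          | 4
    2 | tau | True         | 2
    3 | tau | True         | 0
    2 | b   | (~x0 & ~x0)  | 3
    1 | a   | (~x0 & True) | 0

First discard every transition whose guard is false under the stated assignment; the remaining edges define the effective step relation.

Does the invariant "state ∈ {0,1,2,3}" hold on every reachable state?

Answer: INVARIANT HOLDS

Trace:
Allowed set {0,1,2,3}
Reach set: {0,1,2,3}
  0: ok
  1: ok
  2: ok
  3: ok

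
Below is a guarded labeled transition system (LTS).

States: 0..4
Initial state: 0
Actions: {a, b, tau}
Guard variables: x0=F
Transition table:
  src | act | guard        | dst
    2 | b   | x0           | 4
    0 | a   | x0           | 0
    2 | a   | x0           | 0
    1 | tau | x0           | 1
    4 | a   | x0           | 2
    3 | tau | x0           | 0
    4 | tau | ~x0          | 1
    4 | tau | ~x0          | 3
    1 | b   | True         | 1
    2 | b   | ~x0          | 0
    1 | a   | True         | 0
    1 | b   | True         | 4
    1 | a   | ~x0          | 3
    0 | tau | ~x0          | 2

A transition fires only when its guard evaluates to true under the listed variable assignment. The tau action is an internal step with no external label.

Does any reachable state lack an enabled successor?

Answer: DEADLOCK-FREE

Analysis:
Reach set: {0,2}
  0: tau→2  [deg 1]
  2: b→0  [deg 1]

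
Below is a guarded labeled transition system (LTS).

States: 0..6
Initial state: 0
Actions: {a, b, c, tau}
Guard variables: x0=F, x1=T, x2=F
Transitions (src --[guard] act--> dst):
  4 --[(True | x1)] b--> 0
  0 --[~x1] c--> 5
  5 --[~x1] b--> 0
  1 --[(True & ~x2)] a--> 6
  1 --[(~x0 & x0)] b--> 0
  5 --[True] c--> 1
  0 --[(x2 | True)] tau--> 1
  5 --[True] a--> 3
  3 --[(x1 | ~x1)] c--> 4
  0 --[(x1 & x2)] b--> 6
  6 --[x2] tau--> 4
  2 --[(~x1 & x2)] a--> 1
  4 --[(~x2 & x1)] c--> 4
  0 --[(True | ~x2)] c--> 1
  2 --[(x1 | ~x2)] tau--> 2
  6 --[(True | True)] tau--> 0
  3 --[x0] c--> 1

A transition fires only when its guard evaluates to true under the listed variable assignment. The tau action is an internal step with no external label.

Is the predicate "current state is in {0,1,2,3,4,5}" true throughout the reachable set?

Inv-set: {0,1,2,3,4,5}
Reach set: {0,1,6}
  0: safe
  1: safe
  6: ✗ unsafe
witness against invariant: tau·a → 6

Answer: INVARIANT VIOLATED at state 6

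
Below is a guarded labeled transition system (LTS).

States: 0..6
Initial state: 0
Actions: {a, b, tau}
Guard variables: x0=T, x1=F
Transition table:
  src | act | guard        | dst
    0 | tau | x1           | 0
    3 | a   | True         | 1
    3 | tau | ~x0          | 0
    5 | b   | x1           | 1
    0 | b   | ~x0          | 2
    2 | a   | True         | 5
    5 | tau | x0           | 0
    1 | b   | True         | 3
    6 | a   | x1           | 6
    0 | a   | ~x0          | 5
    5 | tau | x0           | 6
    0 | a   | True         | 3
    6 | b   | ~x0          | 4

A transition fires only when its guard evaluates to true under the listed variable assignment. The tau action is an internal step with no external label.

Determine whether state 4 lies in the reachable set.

Answer: UNREACHABLE

Trace:
Guard filter leaves 6 enabled edge(s).
L0 = {0}
L1 = {3}  cumulative {0,3}
L2 = {1}  cumulative {0,1,3}
Reachable = {0,1,3}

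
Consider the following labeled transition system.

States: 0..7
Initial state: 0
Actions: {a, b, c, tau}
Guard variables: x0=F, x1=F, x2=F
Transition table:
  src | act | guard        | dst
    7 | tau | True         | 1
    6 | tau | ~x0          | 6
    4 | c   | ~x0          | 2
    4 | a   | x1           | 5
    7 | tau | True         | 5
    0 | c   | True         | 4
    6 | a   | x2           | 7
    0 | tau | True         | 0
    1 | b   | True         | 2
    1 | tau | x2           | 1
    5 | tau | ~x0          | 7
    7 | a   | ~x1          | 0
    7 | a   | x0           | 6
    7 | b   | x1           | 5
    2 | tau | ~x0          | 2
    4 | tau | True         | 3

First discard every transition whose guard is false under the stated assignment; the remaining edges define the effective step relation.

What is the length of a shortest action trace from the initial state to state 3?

Answer: 2

Analysis:
Breadth-first toward 3:
  Layer 0: {0}
  Layer 1: {4}
  Layer 2: {2,3}
depth(3)=2, e.g. c·tau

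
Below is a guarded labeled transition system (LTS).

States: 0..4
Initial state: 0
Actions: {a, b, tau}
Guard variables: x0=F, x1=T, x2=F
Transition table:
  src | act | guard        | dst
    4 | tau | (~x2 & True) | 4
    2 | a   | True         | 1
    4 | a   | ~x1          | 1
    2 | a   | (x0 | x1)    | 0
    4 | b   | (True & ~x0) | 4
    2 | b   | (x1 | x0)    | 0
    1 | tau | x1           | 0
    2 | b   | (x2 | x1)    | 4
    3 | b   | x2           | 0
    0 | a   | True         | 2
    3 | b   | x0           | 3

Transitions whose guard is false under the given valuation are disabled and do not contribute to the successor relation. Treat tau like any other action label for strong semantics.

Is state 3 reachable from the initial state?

Answer: UNREACHABLE

Trace:
After dropping false guards: 8 live edges.
depth 0: {0}
depth 1: {2}  total {0,2}
depth 2: {1,4}  total {0,1,2,4}
Reach set: {0,1,2,4}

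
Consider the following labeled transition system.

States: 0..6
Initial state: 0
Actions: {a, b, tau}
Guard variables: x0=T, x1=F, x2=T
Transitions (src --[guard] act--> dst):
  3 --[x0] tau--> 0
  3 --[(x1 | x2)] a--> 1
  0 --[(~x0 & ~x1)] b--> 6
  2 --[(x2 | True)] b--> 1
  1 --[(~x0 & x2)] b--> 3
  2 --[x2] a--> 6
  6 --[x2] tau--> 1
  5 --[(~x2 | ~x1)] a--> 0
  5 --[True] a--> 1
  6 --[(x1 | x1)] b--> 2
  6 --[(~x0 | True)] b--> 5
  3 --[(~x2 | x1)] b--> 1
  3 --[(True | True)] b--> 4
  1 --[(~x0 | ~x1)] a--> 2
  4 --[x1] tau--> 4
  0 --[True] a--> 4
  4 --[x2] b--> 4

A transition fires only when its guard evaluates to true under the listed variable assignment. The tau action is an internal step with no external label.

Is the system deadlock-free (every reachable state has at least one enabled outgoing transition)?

Answer: DEADLOCK-FREE

Analysis:
R = {0,4}
  0: a→4  [1 exit(s)]
  4: b→4  [1 exit(s)]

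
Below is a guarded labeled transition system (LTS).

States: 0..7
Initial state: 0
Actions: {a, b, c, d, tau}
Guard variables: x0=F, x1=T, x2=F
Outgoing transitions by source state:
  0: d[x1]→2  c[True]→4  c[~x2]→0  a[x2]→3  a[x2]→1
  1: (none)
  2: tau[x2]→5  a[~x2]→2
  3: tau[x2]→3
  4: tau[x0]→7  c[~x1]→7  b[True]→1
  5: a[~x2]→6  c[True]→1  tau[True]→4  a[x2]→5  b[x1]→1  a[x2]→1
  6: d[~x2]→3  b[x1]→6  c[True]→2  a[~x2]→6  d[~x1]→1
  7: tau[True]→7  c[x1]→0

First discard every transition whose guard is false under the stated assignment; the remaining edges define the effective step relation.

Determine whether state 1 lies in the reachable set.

Answer: REACHABLE

Trace:
Guard filter leaves 15 enabled edge(s).
depth 0: {0}
depth 1: {2,4}  now seen {0,2,4}
depth 2: {1}  now seen {0,1,2,4}
Reach set: {0,1,2,4}
Path to 1: c·b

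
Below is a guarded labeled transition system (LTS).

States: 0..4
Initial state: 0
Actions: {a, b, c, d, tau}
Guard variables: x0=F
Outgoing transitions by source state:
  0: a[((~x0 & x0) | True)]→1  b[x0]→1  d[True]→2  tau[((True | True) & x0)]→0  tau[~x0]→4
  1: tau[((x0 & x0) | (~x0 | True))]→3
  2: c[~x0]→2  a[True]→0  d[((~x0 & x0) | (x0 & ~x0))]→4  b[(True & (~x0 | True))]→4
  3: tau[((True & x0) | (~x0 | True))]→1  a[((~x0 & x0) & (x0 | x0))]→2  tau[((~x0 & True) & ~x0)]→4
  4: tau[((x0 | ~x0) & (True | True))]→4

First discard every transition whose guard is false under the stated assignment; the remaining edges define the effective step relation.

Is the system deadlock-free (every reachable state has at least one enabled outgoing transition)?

Reachable = {0,1,2,3,4}
  0: a→1  d→2  tau→4  [deg 3]
  1: tau→3  [deg 1]
  2: a→0  b→4  c→2  [deg 3]
  3: tau→1  tau→4  [deg 2]
  4: tau→4  [deg 1]

Answer: DEADLOCK-FREE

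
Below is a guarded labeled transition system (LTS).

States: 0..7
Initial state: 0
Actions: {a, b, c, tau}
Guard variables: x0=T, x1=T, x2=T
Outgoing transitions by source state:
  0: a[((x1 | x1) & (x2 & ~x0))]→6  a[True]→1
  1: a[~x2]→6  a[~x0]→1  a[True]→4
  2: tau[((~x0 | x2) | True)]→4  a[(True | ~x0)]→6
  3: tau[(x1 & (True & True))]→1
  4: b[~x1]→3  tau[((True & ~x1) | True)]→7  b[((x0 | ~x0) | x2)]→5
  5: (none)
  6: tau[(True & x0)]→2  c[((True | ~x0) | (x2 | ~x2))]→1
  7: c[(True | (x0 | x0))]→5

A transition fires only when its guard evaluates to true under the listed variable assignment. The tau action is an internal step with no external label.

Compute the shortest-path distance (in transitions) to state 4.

Answer: 2

Working:
Breadth-first toward 4:
  L0 = {0}
  L1 = {1}
  L2 = {4}
first hit 4 at d=2 via a·a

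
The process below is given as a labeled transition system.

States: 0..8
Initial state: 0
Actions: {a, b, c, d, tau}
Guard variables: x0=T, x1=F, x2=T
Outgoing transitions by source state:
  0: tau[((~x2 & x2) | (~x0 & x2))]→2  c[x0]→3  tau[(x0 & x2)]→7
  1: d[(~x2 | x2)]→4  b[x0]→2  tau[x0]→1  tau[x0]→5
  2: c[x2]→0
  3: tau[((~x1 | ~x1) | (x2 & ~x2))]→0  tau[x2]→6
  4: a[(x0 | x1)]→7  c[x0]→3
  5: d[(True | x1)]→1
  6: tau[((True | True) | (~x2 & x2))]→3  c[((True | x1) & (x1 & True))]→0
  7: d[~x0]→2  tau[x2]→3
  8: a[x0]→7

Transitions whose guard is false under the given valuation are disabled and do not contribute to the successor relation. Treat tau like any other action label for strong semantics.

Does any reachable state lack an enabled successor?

Reach set: {0,3,6,7}
  0: c→3  tau→7  [deg 2]
  3: tau→0  tau→6  [deg 2]
  6: tau→3  [deg 1]
  7: tau→3  [deg 1]

Answer: DEADLOCK-FREE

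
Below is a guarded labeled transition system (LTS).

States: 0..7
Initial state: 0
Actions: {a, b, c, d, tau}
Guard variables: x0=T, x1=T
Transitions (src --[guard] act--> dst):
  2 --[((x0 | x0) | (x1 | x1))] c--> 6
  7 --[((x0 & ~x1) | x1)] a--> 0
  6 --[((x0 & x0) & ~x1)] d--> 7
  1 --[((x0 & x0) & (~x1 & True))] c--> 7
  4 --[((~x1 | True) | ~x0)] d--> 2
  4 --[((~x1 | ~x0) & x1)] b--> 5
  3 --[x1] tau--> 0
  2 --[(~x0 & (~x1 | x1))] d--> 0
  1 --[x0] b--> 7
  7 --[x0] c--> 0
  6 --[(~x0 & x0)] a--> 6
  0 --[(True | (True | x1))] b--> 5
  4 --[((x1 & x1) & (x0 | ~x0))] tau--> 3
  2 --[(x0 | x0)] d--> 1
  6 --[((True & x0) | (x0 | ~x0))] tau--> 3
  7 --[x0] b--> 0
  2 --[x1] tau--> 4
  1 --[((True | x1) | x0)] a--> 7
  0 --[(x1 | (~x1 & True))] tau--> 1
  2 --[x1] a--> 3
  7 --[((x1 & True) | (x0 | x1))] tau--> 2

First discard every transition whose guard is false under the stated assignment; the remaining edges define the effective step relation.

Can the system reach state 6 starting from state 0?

Guard filter leaves 16 enabled edge(s).
L0 = {0}
L1 = {1,5}  cumulative {0,1,5}
L2 = {7}  cumulative {0,1,5,7}
L3 = {2}  cumulative {0,1,2,5,7}
L4 = {3,4,6}  cumulative {0,1,2,3,4,5,6,7}
Reach set: {0,1,2,3,4,5,6,7}
witness 6: tau·b·tau·c

Answer: REACHABLE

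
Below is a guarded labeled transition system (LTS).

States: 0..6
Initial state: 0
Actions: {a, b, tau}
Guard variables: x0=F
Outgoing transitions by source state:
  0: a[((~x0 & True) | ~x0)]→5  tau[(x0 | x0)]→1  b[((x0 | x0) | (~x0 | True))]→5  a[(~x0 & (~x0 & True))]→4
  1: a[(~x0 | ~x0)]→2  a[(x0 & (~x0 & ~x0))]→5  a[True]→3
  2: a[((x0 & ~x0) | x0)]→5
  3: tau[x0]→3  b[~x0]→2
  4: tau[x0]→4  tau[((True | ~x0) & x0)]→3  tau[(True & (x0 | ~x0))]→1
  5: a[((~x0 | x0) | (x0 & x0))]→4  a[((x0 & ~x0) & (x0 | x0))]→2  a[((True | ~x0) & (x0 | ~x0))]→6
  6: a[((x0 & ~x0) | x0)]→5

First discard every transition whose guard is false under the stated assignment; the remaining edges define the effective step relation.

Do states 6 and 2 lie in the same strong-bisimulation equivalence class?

Answer: BISIMILAR

Trace:
Compute ~ classes (split until stable):
  π0 = {{0,1,2,3,4,5,6}}
  π1 = {{0},{1,5},{2,6},{3},{4}}
  π2 = {{0},{1},{2,6},{3},{4},{5}}
6 equivalence class(es) (converged in 3)
6∈{2,6}, 2∈{2,6}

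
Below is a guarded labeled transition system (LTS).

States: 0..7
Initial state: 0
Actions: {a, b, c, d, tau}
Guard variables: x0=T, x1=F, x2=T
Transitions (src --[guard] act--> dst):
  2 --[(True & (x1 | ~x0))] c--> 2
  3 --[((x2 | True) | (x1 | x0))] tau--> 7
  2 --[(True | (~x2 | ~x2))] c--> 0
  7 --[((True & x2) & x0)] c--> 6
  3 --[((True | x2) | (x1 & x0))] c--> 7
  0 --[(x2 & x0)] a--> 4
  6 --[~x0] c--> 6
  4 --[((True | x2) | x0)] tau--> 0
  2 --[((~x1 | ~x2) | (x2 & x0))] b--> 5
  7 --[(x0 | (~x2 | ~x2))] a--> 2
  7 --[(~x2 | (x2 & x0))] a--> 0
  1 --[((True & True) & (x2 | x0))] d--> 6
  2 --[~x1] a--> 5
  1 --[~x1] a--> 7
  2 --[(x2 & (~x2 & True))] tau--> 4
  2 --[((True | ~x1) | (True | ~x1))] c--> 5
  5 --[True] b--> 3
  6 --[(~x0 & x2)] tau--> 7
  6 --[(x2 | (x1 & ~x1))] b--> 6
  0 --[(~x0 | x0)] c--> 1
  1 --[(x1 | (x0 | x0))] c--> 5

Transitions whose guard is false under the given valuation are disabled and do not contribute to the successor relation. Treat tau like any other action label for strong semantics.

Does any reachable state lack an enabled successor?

Answer: DEADLOCK-FREE

Analysis:
R = {0,1,2,3,4,5,6,7}
  0: a→4  c→1  [deg 2]
  1: a→7  c→5  d→6  [deg 3]
  2: a→5  b→5  c→0  c→5  [deg 4]
  3: c→7  tau→7  [deg 2]
  4: tau→0  [deg 1]
  5: b→3  [deg 1]
  6: b→6  [deg 1]
  7: a→0  a→2  c→6  [deg 3]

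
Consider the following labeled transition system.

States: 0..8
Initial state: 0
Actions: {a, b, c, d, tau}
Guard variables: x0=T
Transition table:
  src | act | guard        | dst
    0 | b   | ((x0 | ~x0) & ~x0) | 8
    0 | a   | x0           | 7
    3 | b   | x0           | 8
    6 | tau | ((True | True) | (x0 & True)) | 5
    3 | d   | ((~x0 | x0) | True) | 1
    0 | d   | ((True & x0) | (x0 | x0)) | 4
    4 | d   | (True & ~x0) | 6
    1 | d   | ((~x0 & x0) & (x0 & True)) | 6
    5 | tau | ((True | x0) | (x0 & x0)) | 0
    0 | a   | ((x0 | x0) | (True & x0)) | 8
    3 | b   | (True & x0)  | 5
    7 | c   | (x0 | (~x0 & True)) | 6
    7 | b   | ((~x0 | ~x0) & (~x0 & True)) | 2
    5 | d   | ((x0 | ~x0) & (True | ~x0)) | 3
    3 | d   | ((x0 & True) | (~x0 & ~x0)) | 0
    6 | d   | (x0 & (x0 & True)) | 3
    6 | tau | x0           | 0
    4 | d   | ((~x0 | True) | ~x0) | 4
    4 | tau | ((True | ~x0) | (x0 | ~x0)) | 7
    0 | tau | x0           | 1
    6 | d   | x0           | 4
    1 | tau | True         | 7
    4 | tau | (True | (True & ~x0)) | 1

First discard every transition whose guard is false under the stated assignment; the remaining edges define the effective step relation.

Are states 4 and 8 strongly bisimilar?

Answer: NOT BISIMILAR

Analysis:
Compute ~ classes (split until stable):
  π0 = {{0,1,2,3,4,5,6,7,8}}
  π1 = {{0},{1},{2,8},{3},{4,5,6},{7}}
  π2 = {{0},{1},{2,8},{3},{4},{5},{6},{7}}
Fixed point at round 3; 8 class(es).
[4]={4}  [8]={2,8}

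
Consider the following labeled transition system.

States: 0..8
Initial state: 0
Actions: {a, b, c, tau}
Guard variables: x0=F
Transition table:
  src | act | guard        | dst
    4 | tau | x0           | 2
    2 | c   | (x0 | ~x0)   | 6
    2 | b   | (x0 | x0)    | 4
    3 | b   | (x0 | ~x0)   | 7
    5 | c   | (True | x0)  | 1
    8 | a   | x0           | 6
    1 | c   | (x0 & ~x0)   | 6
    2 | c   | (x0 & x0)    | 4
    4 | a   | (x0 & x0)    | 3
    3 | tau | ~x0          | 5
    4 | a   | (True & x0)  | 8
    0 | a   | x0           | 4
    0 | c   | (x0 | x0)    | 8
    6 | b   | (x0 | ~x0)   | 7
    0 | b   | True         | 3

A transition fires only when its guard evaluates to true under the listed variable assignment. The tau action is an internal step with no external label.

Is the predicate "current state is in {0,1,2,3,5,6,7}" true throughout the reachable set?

Inv-set: {0,1,2,3,5,6,7}
R = {0,1,3,5,7}
  0: ok
  1: ok
  3: ok
  5: ok
  7: ok

Answer: INVARIANT HOLDS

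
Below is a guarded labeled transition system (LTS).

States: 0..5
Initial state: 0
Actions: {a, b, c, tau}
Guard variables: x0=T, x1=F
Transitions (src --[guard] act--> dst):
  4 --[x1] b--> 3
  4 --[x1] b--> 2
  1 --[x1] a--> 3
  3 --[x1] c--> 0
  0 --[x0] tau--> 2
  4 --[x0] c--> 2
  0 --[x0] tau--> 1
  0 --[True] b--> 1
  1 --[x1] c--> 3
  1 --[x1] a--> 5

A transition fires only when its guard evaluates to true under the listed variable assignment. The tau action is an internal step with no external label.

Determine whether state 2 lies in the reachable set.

Answer: REACHABLE

Working:
After dropping false guards: 4 live edges.
L0 = {0}
L1 = {1,2}  cumulative {0,1,2}
Reach set: {0,1,2}
trace reaching 2: tau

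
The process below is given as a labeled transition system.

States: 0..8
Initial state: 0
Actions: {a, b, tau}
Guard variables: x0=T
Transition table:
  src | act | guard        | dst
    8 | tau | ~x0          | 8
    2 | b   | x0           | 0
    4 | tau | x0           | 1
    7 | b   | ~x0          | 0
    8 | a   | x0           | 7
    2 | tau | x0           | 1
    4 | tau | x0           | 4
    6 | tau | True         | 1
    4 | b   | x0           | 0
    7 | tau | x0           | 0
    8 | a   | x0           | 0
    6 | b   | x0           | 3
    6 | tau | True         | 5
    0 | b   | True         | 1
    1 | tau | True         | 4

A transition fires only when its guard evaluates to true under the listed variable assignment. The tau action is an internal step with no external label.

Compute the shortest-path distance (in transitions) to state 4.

Answer: 2

Working:
Breadth-first toward 4:
  L0 = {0}
  L1 = {1}
  L2 = {4}
depth(4)=2, e.g. b·tau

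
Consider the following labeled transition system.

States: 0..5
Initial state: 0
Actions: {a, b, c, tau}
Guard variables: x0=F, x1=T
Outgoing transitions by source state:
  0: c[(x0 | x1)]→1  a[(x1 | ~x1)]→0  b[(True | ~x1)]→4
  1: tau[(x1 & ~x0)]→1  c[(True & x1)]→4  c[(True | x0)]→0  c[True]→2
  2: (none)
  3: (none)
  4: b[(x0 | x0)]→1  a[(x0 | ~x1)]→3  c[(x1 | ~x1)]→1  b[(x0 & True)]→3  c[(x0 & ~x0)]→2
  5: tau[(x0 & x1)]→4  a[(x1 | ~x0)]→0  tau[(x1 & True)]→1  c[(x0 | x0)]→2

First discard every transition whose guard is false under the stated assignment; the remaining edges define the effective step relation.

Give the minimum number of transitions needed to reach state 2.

Layered search for 2:
  L0 = {0}
  L1 = {1,4}
  L2 = {2}
2 enters at depth 2; path c·c

Answer: 2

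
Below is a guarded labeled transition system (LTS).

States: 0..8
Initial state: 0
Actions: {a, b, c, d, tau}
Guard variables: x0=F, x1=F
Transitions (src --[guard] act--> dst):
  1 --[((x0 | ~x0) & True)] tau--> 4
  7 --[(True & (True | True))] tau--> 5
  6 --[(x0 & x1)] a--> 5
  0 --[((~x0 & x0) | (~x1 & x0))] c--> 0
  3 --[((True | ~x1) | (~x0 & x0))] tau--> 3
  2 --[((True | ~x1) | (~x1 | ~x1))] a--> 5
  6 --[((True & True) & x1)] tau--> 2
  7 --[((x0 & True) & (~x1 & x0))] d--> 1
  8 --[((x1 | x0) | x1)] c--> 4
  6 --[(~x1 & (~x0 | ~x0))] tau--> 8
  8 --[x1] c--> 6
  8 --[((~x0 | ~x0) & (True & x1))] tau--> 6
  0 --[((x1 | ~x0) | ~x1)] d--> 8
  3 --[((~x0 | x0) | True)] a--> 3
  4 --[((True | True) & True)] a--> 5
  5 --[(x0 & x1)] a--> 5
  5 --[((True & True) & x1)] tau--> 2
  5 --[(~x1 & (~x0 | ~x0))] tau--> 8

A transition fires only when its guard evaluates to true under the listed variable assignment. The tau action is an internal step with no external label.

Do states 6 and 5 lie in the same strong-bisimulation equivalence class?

Bisimulation quotient by refinement:
  P[0] = {{0,1,2,3,4,5,6,7,8}}
  P[1] = {{0},{1,5,6,7},{2,4},{3},{8}}
  P[2] = {{0},{1},{2,4},{3},{5,6},{7},{8}}
Fixed point at round 3; 7 class(es).
class of 6: {5,6}; class of 5: {5,6}

Answer: BISIMILAR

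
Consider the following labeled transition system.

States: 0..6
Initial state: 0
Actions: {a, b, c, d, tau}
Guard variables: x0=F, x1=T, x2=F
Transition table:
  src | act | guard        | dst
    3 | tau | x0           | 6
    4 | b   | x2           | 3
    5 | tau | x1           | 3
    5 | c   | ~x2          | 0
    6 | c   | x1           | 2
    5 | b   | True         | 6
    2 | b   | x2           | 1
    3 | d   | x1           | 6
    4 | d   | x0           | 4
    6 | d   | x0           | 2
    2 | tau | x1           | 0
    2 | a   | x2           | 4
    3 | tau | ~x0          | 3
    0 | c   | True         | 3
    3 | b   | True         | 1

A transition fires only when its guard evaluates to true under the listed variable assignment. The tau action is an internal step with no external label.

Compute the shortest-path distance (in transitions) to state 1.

Layered search for 1:
  depth 0: {0}
  depth 1: {3}
  depth 2: {1,6}
first hit 1 at d=2 via c·b

Answer: 2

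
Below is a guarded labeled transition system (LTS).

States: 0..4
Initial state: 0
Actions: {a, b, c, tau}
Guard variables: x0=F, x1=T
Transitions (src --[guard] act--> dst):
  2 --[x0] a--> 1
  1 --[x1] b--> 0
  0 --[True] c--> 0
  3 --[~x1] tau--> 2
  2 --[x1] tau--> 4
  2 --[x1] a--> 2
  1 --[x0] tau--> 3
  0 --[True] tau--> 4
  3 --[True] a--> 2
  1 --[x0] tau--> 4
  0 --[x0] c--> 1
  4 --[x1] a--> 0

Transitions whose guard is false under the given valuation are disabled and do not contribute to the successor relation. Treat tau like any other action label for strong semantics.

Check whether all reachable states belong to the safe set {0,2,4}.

Allowed set {0,2,4}
R = {0,4}
  0: safe
  4: safe

Answer: INVARIANT HOLDS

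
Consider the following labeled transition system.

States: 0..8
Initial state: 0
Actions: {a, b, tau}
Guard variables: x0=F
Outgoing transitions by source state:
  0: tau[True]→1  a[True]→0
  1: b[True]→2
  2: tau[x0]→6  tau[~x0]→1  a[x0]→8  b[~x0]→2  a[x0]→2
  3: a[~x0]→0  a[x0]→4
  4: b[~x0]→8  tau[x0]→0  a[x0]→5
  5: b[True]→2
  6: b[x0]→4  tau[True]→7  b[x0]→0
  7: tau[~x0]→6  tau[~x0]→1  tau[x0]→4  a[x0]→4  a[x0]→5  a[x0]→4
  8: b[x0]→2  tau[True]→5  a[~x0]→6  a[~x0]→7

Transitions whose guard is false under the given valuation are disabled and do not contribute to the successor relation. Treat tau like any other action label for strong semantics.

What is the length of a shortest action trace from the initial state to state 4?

BFS to 4:
  depth 0: {0}
  depth 1: {1}
  depth 2: {2}
4 never appears.

Answer: UNREACHABLE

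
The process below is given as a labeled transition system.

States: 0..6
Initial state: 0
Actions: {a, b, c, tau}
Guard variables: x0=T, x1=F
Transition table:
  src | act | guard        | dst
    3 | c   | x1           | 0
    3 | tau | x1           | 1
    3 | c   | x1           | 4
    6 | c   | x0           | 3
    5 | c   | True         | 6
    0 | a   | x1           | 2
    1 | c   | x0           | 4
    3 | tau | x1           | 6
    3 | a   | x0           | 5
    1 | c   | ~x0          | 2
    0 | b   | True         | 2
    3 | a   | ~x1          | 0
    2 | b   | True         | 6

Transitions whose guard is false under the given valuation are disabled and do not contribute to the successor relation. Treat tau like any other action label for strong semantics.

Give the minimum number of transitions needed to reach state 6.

BFS to 6:
  L0 = {0}
  L1 = {2}
  L2 = {6}
depth(6)=2, e.g. b·b

Answer: 2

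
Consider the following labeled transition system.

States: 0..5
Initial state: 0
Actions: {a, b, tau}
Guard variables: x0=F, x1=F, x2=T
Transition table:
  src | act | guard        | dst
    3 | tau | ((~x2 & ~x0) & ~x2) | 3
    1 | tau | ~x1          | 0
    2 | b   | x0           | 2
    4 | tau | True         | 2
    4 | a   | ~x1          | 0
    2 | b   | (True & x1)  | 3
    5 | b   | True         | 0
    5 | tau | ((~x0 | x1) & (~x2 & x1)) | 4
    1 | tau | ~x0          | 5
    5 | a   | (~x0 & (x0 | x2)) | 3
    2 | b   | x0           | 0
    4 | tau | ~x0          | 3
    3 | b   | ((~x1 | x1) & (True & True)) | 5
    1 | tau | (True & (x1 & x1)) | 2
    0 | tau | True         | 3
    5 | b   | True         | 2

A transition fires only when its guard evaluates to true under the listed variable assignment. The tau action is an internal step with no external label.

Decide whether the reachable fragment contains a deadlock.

Reachable = {0,2,3,5}
  0: tau→3  [1 exit(s)]
  2: ∅  [deadlock]
  3: b→5  [1 exit(s)]
  5: a→3  b→0  b→2  [3 exit(s)]
trace reaching 2: tau·b·b

Answer: DEADLOCK at state 2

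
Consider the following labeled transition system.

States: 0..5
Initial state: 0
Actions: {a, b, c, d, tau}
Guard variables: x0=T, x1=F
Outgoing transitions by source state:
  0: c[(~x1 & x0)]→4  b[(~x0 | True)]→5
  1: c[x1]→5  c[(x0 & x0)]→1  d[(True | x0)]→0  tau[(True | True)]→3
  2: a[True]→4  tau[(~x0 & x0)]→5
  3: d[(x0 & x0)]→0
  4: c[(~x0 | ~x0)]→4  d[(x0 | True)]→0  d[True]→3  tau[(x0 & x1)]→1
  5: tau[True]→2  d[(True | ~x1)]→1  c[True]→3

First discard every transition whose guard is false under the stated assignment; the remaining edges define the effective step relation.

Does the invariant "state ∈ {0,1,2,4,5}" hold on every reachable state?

Allowed set {0,1,2,4,5}
R = {0,1,2,3,4,5}
  0: ✓
  1: ✓
  2: ✓
  3: VIOLATES
  4: ✓
  5: ✓
reach 3 via c·d — violates

Answer: INVARIANT VIOLATED at state 3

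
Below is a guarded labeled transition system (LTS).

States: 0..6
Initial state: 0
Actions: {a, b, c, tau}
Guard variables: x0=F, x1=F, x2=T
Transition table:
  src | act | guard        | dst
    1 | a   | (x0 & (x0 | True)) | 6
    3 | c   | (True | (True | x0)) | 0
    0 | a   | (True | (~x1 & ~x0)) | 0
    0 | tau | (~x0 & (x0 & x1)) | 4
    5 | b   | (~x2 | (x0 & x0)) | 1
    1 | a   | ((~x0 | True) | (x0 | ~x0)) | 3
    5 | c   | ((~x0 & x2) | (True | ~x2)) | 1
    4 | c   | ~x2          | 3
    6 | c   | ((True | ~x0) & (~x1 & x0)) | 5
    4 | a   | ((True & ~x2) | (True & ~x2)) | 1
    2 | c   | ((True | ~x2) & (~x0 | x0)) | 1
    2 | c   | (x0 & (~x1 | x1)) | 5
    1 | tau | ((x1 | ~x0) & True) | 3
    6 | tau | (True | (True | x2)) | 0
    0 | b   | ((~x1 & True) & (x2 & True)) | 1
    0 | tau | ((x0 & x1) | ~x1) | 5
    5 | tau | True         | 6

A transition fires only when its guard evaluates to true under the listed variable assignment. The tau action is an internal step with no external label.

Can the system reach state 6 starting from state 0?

10 transition(s) survive guard evaluation.
Layer 0: {0}
Layer 1: {1,5}  total {0,1,5}
Layer 2: {3,6}  total {0,1,3,5,6}
Reachable = {0,1,3,5,6}
witness 6: tau·tau

Answer: REACHABLE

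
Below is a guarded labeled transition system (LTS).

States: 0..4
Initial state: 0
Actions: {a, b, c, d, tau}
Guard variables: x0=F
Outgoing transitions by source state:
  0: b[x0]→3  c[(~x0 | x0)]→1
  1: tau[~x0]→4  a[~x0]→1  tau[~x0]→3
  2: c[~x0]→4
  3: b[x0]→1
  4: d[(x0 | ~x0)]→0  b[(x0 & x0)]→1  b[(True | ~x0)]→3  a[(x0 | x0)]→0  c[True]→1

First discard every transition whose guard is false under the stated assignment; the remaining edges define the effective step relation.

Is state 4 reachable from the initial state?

Answer: REACHABLE

Trace:
After dropping false guards: 8 live edges.
depth 0: {0}
depth 1: {1}  cumulative {0,1}
depth 2: {3,4}  cumulative {0,1,3,4}
Reachable = {0,1,3,4}
witness 4: c·tau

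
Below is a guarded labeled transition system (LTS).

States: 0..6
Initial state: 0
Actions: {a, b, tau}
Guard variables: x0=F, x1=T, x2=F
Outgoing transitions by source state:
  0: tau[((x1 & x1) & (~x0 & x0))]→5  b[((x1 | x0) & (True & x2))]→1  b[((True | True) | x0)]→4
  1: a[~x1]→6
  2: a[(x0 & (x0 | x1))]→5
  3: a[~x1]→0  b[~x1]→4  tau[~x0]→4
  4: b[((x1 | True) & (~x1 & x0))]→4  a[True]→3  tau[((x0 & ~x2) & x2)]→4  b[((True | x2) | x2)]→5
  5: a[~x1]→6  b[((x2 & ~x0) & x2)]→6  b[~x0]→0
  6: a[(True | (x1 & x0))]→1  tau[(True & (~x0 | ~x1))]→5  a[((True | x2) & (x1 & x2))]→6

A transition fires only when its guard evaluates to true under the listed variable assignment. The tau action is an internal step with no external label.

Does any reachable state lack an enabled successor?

R = {0,3,4,5}
  0: b→4  [deg 1]
  3: tau→4  [deg 1]
  4: a→3  b→5  [deg 2]
  5: b→0  [deg 1]

Answer: DEADLOCK-FREE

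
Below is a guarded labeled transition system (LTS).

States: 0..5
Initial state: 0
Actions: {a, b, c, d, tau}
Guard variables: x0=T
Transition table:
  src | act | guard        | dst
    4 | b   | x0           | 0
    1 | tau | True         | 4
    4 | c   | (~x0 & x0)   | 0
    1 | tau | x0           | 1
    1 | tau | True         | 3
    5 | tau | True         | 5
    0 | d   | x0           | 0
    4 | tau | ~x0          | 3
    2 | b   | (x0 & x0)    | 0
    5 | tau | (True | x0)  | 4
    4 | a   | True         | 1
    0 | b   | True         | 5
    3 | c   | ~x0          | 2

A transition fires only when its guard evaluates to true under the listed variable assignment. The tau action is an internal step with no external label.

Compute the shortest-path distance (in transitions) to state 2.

Answer: UNREACHABLE

Working:
Breadth-first toward 2:
  L0 = {0}
  L1 = {5}
  L2 = {4}
  L3 = {1}
  L4 = {3}
2 never appears.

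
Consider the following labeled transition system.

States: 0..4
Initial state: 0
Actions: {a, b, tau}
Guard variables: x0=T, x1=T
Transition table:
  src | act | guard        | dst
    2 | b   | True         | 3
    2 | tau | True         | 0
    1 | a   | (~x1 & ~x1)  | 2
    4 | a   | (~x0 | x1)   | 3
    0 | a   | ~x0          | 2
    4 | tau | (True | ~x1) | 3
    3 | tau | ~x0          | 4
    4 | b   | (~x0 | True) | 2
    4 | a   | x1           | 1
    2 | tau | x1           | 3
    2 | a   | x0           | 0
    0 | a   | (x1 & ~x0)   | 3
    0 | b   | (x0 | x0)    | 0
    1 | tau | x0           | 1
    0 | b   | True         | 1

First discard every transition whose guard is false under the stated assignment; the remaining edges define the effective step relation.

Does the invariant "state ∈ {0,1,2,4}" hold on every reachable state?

Inv-set: {0,1,2,4}
Reachable = {0,1}
  0: safe
  1: safe

Answer: INVARIANT HOLDS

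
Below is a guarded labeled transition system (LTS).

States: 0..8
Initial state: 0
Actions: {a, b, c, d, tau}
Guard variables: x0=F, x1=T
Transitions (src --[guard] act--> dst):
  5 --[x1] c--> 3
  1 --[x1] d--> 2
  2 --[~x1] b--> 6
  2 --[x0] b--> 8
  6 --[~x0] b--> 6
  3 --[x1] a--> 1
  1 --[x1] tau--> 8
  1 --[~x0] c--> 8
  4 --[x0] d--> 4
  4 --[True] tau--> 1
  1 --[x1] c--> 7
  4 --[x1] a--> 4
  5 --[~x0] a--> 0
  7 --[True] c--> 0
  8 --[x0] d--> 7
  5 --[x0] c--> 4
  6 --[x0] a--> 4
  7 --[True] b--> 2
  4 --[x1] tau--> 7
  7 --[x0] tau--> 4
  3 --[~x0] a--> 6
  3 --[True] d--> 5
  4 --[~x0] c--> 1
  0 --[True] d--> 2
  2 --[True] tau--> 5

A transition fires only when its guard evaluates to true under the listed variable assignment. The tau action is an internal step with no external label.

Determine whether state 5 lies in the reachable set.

After dropping false guards: 18 live edges.
depth 0: {0}
depth 1: {2}  cumulative {0,2}
depth 2: {5}  cumulative {0,2,5}
depth 3: {3}  cumulative {0,2,3,5}
depth 4: {1,6}  cumulative {0,1,2,3,5,6}
depth 5: {7,8}  cumulative {0,1,2,3,5,6,7,8}
Reachable = {0,1,2,3,5,6,7,8}
Path to 5: d·tau

Answer: REACHABLE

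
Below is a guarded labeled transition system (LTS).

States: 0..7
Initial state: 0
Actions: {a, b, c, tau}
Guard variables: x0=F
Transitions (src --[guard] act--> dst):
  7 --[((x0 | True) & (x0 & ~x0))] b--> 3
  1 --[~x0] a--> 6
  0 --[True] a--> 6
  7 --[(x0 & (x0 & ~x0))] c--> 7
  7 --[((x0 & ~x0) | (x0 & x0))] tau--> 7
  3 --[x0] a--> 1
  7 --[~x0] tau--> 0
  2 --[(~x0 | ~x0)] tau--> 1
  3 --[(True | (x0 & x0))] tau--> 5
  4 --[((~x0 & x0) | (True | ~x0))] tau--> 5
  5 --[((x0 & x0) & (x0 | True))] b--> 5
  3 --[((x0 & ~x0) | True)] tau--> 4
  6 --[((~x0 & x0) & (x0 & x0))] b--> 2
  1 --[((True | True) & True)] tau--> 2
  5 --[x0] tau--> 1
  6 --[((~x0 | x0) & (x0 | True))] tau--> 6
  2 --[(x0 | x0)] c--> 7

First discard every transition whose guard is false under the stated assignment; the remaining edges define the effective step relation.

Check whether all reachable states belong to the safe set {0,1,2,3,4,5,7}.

Answer: INVARIANT VIOLATED at state 6

Working:
Safe = {0,1,2,3,4,5,7}
Reach set: {0,6}
  0: ✓
  6: outside
witness against invariant: a → 6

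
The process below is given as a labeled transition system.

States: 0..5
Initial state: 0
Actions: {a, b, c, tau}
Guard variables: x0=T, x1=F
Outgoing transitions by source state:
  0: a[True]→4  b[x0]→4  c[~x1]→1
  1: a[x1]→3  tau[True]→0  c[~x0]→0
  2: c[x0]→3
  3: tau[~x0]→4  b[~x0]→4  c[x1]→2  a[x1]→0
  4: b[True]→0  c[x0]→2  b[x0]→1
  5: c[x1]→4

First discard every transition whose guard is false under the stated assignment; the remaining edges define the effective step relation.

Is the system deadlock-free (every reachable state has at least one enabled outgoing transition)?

Reach set: {0,1,2,3,4}
  0: a→4  b→4  c→1  [3 exit(s)]
  1: tau→0  [1 exit(s)]
  2: c→3  [1 exit(s)]
  3: ∅  [deadlock]
  4: b→0  b→1  c→2  [3 exit(s)]
witness 3: a·c·c

Answer: DEADLOCK at state 3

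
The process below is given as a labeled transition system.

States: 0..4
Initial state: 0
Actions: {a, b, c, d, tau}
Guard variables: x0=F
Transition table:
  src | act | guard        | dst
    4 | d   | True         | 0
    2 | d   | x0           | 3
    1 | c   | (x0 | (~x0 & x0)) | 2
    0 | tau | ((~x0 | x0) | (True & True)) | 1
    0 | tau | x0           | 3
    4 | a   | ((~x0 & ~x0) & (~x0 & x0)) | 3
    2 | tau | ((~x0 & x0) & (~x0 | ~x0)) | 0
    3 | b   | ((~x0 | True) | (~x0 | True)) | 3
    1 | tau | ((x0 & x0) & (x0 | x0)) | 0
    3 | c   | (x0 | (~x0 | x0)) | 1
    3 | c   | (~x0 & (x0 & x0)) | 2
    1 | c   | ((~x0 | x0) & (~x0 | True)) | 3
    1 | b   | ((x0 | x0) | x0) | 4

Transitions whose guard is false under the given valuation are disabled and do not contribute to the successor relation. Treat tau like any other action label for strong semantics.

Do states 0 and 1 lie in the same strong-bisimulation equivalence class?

Answer: NOT BISIMILAR

Working:
Bisimulation quotient by refinement:
  P[0] = {{0,1,2,3,4}}
  P[1] = {{0},{1},{2},{3},{4}}
stable after 2 split(s): 5 block(s)
class of 0: {0}; class of 1: {1}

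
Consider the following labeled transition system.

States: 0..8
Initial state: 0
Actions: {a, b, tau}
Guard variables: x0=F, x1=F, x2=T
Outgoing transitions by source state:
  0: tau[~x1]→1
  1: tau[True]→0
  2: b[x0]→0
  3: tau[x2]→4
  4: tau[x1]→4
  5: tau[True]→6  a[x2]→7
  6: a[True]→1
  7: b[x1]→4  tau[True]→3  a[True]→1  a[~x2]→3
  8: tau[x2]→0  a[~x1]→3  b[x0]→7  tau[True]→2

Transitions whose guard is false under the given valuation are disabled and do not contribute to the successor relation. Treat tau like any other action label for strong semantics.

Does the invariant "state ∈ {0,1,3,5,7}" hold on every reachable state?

Allowed set {0,1,3,5,7}
R = {0,1}
  0: ok
  1: ok

Answer: INVARIANT HOLDS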